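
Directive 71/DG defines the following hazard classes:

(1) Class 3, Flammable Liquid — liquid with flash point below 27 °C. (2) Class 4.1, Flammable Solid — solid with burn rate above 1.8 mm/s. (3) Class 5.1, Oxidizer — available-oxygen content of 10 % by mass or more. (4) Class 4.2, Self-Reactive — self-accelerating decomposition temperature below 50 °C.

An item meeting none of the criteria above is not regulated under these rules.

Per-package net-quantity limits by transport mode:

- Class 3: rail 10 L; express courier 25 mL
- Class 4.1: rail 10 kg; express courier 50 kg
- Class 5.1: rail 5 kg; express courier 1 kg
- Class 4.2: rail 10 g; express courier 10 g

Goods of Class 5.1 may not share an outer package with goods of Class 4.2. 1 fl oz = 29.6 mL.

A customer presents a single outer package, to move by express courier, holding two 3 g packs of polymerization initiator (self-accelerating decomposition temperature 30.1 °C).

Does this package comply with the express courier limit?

The polymerization initiator has self-accelerating decomposition temperature 30.1 °C, which is < 50 °C, so it is Class 4.2 (Self-Reactive).
Class 4.2 quantity: two 3 g packs = 6 g.
6 g ≤ 10 g (express courier limit, Class 4.2) — within limit.

Yes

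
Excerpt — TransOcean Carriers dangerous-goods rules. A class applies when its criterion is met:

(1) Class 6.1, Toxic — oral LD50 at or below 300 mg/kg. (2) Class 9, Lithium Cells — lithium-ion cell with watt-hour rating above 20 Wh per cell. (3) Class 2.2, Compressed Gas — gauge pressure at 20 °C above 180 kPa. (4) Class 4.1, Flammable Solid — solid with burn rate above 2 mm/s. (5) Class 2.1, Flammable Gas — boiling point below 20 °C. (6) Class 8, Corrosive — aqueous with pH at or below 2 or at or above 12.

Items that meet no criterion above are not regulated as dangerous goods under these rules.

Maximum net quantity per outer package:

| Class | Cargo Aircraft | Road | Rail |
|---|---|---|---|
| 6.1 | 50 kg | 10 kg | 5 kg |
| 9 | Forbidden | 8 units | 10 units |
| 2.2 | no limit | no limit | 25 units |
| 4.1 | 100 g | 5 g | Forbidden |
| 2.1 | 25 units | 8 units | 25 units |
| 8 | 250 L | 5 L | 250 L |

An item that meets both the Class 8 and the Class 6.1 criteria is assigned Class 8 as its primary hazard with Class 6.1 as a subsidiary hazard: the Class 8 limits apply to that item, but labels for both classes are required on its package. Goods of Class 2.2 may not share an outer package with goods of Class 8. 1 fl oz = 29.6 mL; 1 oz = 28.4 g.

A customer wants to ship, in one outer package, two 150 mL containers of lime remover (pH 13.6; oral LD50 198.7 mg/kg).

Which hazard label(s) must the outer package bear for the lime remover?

Class 6.1 and 8

Lime remover: pH 13.6 ≥ 12 → Class 8 (Corrosive).
Lime remover: oral LD50 198.7 mg/kg ≤ 300 mg/kg → Class 6.1 (Toxic).
By the precedence rule Class 8 is primary and Class 6.1 is subsidiary, and that rule requires both labels on the package.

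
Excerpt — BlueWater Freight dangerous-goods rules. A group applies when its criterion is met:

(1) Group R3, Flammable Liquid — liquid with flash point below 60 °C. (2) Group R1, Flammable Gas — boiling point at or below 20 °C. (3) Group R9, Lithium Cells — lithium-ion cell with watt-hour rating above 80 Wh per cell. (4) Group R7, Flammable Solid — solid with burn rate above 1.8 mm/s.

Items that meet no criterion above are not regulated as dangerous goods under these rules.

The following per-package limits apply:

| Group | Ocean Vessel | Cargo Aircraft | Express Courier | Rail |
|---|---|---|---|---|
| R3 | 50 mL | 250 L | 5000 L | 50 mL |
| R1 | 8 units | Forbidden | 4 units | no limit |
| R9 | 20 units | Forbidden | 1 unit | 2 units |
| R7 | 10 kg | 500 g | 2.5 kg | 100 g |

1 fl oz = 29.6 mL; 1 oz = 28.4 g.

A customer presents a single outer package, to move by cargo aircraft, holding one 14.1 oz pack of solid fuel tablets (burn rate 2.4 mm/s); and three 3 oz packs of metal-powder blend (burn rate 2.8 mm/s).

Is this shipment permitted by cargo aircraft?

Solid fuel tablets: burn rate 2.4 mm/s > 1.8 mm/s → Group R7 (Flammable Solid).
With burn rate 2.8 mm/s (> 1.8 mm/s), the metal-powder blend falls in Group R7.
Group R7 net quantity: (one 14.1 oz pack = 400.44 g) + (three 3 oz packs = 255.6 g) = 656.04 g.
656.04 g exceeds the cargo aircraft limit of 500 g for Group R7.

No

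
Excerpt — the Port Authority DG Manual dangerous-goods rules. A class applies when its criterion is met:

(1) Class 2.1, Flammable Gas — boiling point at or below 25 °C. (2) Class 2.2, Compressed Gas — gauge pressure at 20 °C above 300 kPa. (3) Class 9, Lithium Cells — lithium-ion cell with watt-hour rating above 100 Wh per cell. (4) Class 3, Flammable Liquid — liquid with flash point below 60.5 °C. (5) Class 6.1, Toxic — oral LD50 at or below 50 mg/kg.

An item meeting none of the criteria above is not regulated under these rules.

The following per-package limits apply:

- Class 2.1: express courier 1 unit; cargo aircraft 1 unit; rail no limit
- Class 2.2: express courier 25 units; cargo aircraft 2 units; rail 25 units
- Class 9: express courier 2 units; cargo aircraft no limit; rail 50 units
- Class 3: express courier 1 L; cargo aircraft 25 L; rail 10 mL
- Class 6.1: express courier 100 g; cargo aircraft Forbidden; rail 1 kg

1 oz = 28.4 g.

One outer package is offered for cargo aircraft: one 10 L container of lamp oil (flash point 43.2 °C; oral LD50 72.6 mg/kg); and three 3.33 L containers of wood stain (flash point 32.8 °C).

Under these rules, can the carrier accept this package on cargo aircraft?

Yes

With flash point 43.2 °C (< 60.5 °C), the lamp oil falls in Class 3.
Wood stain: flash point 32.8 °C < 60.5 °C → Class 3 (Flammable Liquid).
Total Class 3: 10 L + (three 3.33 L containers = 9.99 L) = 19.99 L.
19.99 L ≤ 25 L (cargo aircraft limit, Class 3) — within limit.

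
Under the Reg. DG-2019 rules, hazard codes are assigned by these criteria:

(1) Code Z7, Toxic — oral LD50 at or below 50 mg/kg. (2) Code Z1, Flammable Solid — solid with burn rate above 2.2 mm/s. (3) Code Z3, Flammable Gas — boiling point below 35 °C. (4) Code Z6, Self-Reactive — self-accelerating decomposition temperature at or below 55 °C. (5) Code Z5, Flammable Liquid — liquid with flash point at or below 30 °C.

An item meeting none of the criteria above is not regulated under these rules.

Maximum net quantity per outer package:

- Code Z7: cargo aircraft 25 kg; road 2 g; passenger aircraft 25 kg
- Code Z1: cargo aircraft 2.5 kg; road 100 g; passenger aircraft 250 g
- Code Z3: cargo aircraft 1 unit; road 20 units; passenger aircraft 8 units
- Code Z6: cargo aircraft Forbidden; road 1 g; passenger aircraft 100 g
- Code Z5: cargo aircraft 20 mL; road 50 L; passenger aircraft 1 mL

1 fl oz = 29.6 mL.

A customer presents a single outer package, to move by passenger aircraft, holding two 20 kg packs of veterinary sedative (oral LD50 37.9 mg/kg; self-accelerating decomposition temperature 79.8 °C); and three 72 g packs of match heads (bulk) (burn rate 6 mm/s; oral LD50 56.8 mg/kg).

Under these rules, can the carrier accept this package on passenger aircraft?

Veterinary sedative: oral LD50 37.9 mg/kg ≤ 50 mg/kg → Code Z7 (Toxic).
The match heads (bulk) have burn rate 6 mm/s, which is > 2.2 mm/s, so they are Code Z1 (Flammable Solid).
Code Z1 quantity: three 72 g packs = 216 g.
216 g ≤ 250 g (passenger aircraft limit, Code Z1) — within limit.
Code Z7 quantity: two 20 kg packs = 40 kg.
40 kg > 25 kg (passenger aircraft limit, Code Z7) — over the limit.

No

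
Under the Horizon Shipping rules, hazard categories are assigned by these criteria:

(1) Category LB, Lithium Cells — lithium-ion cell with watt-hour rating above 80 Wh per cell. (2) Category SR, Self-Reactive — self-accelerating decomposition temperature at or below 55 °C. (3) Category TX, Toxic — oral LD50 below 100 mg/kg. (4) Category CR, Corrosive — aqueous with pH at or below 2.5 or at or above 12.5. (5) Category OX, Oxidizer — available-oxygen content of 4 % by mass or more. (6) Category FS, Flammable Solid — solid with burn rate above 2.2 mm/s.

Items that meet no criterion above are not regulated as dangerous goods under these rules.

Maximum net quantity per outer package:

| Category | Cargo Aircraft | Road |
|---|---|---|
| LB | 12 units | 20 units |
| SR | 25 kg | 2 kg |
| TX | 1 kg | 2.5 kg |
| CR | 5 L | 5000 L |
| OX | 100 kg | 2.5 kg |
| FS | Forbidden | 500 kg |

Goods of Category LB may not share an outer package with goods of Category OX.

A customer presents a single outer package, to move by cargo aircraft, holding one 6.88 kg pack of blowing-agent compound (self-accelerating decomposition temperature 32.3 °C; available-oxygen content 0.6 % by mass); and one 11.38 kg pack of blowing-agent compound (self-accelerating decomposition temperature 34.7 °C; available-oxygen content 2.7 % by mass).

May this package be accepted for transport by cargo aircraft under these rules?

Yes

The blowing-agent compound has self-accelerating decomposition temperature 32.3 °C, which is ≤ 55 °C, so it is Category SR (Self-Reactive).
The blowing-agent compound has self-accelerating decomposition temperature 34.7 °C, which is ≤ 55 °C, so it is Category SR (Self-Reactive).
Total Category SR: 6.88 kg + 11.38 kg = 18.26 kg.
18.26 kg ≤ 25 kg (cargo aircraft limit, Category SR) — within limit.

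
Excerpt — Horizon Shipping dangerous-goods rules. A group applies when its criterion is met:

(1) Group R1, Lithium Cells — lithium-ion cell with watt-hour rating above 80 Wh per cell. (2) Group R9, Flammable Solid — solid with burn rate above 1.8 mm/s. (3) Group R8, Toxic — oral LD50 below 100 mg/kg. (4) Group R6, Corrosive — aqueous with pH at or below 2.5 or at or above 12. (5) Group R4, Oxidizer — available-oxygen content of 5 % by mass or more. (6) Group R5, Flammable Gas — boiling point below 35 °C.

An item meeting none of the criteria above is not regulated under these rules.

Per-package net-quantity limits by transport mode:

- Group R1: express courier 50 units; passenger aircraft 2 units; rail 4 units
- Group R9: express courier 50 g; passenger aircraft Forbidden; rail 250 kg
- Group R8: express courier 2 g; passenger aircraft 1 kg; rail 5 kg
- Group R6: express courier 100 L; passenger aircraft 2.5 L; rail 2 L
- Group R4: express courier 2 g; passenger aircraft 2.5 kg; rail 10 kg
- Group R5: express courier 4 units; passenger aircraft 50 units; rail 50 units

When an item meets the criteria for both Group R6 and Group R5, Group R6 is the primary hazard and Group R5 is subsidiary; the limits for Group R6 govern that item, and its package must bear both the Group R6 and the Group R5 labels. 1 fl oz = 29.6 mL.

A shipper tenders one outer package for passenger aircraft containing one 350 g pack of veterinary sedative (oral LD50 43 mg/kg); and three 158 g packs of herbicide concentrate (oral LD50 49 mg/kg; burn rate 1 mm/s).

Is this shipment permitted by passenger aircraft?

Yes

Oral LD50 43 mg/kg meets the Group R8 criterion (Toxic), so the veterinary sedative is Group R8.
With oral LD50 49 mg/kg (< 100 mg/kg), the herbicide concentrate falls in Group R8.
Total Group R8: 350 g + (three 158 g packs = 474 g) = 824 g.
That is within the Group R8 passenger aircraft limit of 1 kg.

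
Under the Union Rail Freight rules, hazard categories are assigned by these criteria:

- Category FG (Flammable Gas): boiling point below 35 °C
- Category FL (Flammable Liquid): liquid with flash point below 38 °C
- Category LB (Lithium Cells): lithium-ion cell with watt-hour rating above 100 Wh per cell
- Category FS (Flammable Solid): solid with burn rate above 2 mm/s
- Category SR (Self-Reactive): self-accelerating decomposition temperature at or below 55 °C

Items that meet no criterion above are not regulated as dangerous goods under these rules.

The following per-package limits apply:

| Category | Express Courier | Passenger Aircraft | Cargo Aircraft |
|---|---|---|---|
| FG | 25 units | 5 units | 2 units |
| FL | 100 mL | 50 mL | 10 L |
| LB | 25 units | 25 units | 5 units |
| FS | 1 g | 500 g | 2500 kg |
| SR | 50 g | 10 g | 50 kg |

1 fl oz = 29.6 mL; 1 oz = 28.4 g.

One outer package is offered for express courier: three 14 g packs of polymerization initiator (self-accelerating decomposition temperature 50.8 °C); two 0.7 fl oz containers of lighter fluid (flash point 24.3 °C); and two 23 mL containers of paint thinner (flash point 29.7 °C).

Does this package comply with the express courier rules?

Yes

With self-accelerating decomposition temperature 50.8 °C (≤ 55 °C), the polymerization initiator falls in Category SR.
The lighter fluid has flash point 24.3 °C, which is < 38 °C, so it is Category FL (Flammable Liquid).
With flash point 29.7 °C (< 38 °C), the paint thinner falls in Category FL.
Category FL net quantity: (two 0.7 fl oz containers = 41.44 mL) + (two 23 mL containers = 46 mL) = 87.44 mL.
87.44 mL is within the express courier limit of 100 mL for Category FL.
Category SR quantity: three 14 g packs = 42 g.
42 g ≤ 50 g (express courier limit, Category SR) — within limit.
Every hazard category is within its express courier limit and no segregation rule is violated.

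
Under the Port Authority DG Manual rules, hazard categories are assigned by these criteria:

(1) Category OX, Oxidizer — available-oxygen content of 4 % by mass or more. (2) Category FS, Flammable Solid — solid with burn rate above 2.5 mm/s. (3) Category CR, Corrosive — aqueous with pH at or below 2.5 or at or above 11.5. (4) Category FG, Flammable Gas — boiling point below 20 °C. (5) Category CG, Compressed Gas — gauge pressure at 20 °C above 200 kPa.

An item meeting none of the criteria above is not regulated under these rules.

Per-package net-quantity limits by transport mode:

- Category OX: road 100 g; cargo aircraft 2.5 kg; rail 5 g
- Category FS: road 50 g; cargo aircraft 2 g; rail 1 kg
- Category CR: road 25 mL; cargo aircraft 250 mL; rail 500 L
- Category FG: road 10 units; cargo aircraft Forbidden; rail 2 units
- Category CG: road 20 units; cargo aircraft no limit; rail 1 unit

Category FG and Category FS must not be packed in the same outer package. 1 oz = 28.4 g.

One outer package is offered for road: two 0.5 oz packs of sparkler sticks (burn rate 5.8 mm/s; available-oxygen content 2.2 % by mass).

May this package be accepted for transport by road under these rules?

Burn rate 5.8 mm/s meets the Category FS criterion (Flammable Solid), so the sparkler sticks are Category FS.
Category FS quantity: two 0.5 oz packs = 28.4 g.
That is within the Category FS road limit of 50 g.

Yes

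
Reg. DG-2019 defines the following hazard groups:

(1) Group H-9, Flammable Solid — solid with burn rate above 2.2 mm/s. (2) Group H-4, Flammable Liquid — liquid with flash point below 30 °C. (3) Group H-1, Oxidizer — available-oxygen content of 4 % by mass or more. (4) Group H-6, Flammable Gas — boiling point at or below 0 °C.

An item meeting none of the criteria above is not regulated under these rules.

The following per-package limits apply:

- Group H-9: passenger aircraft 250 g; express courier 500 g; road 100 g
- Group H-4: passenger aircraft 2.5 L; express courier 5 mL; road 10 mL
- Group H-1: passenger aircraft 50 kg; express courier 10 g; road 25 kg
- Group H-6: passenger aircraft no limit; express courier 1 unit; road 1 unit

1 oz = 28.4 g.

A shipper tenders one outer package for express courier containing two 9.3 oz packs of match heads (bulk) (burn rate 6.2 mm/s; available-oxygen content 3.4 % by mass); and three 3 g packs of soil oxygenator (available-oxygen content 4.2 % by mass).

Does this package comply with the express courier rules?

Match heads (bulk): burn rate 6.2 mm/s > 2.2 mm/s → Group H-9 (Flammable Solid).
Soil oxygenator: available-oxygen content 4.2 % by mass ≥ 4 % by mass → Group H-1 (Oxidizer).
Group H-9 quantity: two 9.3 oz packs = 528.24 g.
528.24 g > 500 g (express courier limit, Group H-9) — over the limit.
Group H-1 quantity: three 3 g packs = 9 g.
9 g is within the express courier limit of 10 g for Group H-1.

No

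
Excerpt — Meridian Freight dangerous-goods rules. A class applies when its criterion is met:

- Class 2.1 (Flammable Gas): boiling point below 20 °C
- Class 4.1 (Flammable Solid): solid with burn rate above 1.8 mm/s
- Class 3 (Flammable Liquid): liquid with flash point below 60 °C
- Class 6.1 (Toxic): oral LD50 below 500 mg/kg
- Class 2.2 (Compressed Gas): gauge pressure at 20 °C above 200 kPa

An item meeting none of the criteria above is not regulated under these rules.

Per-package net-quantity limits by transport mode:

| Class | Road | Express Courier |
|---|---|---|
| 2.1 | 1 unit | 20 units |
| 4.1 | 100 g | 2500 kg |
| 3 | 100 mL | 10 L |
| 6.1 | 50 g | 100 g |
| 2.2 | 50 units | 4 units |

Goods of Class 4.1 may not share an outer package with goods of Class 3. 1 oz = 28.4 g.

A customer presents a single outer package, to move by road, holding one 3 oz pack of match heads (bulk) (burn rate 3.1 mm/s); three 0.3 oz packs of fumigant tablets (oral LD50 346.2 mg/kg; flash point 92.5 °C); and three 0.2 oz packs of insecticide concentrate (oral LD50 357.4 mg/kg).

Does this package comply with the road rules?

Yes

Burn rate 3.1 mm/s meets the Class 4.1 criterion (Flammable Solid), so the match heads (bulk) are Class 4.1.
Fumigant tablets: oral LD50 346.2 mg/kg < 500 mg/kg → Class 6.1 (Toxic).
With oral LD50 357.4 mg/kg (< 500 mg/kg), the insecticide concentrate falls in Class 6.1.
Class 4.1 quantity: one 3 oz pack = 85.2 g.
85.2 g ≤ 100 g (road limit, Class 4.1) — within limit.
Total Class 6.1: (three 0.3 oz packs = 25.56 g) + (three 0.2 oz packs = 17.04 g) = 42.6 g.
42.6 g is within the road limit of 50 g for Class 6.1.
The segregation rule (Class 4.1 with Class 3) does not apply to Class 4.1 with Class 6.1.
Every hazard class is within its road limit and no segregation rule is violated.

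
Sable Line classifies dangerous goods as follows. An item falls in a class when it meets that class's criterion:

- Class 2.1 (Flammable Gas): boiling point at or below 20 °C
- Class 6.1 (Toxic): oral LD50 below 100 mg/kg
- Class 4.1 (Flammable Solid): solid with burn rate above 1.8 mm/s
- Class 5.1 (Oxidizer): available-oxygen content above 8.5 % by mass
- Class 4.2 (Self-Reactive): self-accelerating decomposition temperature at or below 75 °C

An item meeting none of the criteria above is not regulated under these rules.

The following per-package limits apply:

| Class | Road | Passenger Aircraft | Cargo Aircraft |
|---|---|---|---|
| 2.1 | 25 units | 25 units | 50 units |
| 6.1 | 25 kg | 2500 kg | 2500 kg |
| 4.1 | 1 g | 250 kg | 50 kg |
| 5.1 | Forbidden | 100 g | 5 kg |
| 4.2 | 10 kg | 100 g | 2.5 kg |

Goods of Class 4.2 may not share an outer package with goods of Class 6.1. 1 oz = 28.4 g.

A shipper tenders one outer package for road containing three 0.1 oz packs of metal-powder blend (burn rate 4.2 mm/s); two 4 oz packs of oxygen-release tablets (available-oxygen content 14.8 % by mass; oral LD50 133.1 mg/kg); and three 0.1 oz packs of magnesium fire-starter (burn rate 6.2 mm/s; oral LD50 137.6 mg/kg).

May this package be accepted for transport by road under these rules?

No

With burn rate 4.2 mm/s (> 1.8 mm/s), the metal-powder blend falls in Class 4.1.
Available-oxygen content 14.8 % by mass meets the Class 5.1 criterion (Oxidizer), so the oxygen-release tablets are Class 5.1.
Burn rate 6.2 mm/s meets the Class 4.1 criterion (Flammable Solid), so the magnesium fire-starter is Class 4.1.
Total Class 4.1: (three 0.1 oz packs = 8.52 g) + (three 0.1 oz packs = 8.52 g) = 17.04 g.
17.04 g > 1 g (road limit, Class 4.1) — over the limit.
Class 5.1 quantity: two 4 oz packs = 227.2 g.
Class 5.1 is Forbidden by road.
The segregation rule (Class 4.2 with Class 6.1) does not apply to Class 4.1 with Class 5.1.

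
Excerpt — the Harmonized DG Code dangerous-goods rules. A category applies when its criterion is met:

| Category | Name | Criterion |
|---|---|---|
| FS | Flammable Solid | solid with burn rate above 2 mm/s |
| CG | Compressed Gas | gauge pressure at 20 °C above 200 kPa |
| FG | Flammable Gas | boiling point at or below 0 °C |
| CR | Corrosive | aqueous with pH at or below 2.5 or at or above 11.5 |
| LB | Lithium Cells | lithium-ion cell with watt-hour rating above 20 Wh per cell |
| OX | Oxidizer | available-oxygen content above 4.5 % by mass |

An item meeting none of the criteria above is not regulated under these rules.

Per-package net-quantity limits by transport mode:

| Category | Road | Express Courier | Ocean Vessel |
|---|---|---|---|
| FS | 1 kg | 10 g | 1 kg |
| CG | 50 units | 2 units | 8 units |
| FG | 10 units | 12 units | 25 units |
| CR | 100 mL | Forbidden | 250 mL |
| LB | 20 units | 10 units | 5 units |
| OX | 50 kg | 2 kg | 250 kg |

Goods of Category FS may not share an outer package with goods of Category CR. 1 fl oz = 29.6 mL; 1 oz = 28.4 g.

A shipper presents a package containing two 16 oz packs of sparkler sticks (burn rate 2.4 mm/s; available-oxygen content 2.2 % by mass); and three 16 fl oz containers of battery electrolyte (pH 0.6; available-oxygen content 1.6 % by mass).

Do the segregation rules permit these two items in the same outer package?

Sparkler sticks: burn rate 2.4 mm/s > 2 mm/s → Category FS (Flammable Solid).
With pH 0.6 (≤ 2.5), the battery electrolyte falls in Category CR.
Category FS and Category CR may not share an outer package.

No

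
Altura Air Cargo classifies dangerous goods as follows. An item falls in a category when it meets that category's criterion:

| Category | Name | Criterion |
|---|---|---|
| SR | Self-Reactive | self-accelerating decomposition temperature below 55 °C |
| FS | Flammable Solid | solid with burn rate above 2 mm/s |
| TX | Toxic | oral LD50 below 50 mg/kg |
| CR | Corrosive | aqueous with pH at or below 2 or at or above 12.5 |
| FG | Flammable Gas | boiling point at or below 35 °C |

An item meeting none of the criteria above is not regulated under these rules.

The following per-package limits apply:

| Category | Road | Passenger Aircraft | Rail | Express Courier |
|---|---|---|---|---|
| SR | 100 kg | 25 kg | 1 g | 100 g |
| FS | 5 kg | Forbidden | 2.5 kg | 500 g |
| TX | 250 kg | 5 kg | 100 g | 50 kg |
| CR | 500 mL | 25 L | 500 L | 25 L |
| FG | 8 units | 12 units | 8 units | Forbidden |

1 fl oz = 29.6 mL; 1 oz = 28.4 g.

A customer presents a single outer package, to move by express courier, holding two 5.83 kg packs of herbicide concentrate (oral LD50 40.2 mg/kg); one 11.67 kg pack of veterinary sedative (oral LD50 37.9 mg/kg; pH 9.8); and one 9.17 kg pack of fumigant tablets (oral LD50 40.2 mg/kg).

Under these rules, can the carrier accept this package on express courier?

Yes

Oral LD50 40.2 mg/kg meets the Category TX criterion (Toxic), so the herbicide concentrate is Category TX.
Veterinary sedative: oral LD50 37.9 mg/kg < 50 mg/kg → Category TX (Toxic).
Fumigant tablets: oral LD50 40.2 mg/kg < 50 mg/kg → Category TX (Toxic).
Total Category TX: (two 5.83 kg packs = 11.66 kg) + 11.67 kg + 9.17 kg = 32.5 kg.
32.5 kg is within the express courier limit of 50 kg for Category TX.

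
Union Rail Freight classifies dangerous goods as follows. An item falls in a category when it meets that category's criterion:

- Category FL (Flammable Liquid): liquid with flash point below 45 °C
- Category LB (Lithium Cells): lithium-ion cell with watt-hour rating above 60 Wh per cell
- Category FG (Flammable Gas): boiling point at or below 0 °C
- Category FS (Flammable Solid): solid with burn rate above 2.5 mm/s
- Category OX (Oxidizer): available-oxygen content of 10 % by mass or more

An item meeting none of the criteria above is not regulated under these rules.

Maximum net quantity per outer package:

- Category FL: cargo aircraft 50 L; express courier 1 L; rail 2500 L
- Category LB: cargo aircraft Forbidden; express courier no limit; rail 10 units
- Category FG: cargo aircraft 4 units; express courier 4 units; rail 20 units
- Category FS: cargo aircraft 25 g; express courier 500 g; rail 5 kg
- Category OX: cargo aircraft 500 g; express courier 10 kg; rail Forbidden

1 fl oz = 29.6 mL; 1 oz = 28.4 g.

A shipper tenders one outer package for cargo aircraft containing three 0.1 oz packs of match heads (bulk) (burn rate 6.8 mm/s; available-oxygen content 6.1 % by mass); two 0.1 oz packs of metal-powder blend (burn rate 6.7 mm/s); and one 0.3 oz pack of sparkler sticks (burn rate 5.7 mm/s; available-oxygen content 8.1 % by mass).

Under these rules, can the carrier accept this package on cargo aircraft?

With burn rate 6.8 mm/s (> 2.5 mm/s), the match heads (bulk) fall in Category FS.
With burn rate 6.7 mm/s (> 2.5 mm/s), the metal-powder blend falls in Category FS.
The sparkler sticks have burn rate 5.7 mm/s, which is > 2.5 mm/s, so they are Category FS (Flammable Solid).
Total Category FS: (three 0.1 oz packs = 8.52 g) + (two 0.1 oz packs = 5.68 g) + (one 0.3 oz pack = 8.52 g) = 22.72 g.
That is within the Category FS cargo aircraft limit of 25 g.

Yes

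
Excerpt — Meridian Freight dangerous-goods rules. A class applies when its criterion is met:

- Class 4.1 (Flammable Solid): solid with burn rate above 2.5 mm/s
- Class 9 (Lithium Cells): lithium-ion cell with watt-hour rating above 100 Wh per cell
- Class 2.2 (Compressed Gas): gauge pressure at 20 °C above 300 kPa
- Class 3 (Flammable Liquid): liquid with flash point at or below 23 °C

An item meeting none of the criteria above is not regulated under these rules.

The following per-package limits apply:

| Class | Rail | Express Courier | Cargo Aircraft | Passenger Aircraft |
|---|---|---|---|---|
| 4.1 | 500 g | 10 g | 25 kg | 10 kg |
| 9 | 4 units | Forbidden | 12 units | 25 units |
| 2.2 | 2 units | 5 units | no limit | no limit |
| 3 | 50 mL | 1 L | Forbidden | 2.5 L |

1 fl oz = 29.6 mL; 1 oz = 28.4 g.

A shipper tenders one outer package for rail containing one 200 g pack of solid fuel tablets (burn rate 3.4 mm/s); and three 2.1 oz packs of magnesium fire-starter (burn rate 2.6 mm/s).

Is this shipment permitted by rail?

Yes

With burn rate 3.4 mm/s (> 2.5 mm/s), the solid fuel tablets fall in Class 4.1.
Magnesium fire-starter: burn rate 2.6 mm/s > 2.5 mm/s → Class 4.1 (Flammable Solid).
Class 4.1 net quantity: 200 g + (three 2.1 oz packs = 178.92 g) = 378.92 g.
378.92 g is within the rail limit of 500 g for Class 4.1.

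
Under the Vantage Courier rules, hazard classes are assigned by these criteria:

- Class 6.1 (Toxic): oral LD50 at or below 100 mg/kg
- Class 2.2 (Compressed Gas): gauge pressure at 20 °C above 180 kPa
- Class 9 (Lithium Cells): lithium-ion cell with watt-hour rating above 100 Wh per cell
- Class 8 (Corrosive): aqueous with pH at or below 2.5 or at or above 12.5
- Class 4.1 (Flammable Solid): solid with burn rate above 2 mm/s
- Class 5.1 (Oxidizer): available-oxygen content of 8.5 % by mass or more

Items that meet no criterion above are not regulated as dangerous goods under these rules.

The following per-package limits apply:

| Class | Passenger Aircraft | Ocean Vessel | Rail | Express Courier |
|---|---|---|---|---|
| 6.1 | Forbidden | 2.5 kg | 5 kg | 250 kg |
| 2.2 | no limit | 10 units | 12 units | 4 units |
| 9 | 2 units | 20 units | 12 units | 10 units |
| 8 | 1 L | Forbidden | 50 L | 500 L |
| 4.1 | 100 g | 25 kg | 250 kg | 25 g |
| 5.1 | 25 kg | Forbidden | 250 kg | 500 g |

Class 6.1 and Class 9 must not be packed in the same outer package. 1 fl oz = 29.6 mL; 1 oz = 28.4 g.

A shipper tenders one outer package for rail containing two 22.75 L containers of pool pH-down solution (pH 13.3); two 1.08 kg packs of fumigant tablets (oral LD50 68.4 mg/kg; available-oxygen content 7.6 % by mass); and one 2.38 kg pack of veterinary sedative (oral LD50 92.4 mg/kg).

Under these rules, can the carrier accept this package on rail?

With pH 13.3 (≥ 12.5), the pool pH-down solution falls in Class 8.
The fumigant tablets have oral LD50 68.4 mg/kg, which is ≤ 100 mg/kg, so they are Class 6.1 (Toxic).
Veterinary sedative: oral LD50 92.4 mg/kg ≤ 100 mg/kg → Class 6.1 (Toxic).
Total Class 6.1: (two 1.08 kg packs = 2.16 kg) + 2.38 kg = 4.54 kg.
4.54 kg ≤ 5 kg (rail limit, Class 6.1) — within limit.
Class 8 quantity: two 22.75 L containers = 45.5 L.
That is within the Class 8 rail limit of 50 L.
The segregation rule (Class 6.1 with Class 9) does not apply to Class 6.1 with Class 8.
Every hazard class is within its rail limit and no segregation rule is violated.

Yes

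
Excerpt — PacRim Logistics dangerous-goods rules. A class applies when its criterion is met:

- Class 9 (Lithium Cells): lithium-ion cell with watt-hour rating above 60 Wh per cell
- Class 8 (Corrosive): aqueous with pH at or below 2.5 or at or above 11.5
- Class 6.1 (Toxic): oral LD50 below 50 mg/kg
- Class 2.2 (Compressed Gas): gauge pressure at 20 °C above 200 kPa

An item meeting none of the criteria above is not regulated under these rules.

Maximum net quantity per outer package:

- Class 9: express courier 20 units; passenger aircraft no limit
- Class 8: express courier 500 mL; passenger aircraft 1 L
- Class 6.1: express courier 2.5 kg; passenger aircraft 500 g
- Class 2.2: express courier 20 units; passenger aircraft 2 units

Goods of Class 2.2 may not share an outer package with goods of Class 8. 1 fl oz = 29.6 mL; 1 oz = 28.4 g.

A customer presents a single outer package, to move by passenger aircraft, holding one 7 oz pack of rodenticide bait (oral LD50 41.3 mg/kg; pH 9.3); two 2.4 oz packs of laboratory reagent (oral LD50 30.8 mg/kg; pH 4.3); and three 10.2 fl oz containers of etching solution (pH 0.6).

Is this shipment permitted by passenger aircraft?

Rodenticide bait: oral LD50 41.3 mg/kg < 50 mg/kg → Class 6.1 (Toxic).
Oral LD50 30.8 mg/kg meets the Class 6.1 criterion (Toxic), so the laboratory reagent is Class 6.1.
With pH 0.6 (≤ 2.5), the etching solution falls in Class 8.
Class 6.1 net quantity: (one 7 oz pack = 198.8 g) + (two 2.4 oz packs = 136.32 g) = 335.12 g.
335.12 g ≤ 500 g (passenger aircraft limit, Class 6.1) — within limit.
Class 8 quantity: three 10.2 fl oz containers = 905.76 mL.
905.76 mL ≤ 1 L (passenger aircraft limit, Class 8) — within limit.
The segregation rule (Class 2.2 with Class 8) does not apply to Class 6.1 with Class 8.
Every hazard class is within its passenger aircraft limit and no segregation rule is violated.

Yes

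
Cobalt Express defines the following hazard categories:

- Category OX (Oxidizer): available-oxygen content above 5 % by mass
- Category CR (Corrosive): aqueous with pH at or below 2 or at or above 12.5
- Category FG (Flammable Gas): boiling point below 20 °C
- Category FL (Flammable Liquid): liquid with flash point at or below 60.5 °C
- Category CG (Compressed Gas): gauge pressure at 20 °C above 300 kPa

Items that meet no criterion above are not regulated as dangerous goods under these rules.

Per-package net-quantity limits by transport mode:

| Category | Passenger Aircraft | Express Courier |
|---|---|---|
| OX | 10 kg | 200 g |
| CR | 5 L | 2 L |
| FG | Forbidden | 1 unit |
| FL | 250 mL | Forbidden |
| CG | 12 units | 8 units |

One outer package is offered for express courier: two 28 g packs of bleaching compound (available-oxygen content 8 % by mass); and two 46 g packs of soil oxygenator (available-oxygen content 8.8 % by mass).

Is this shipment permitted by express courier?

Yes

Bleaching compound: available-oxygen content 8 % by mass > 5 % by mass → Category OX (Oxidizer).
Available-oxygen content 8.8 % by mass meets the Category OX criterion (Oxidizer), so the soil oxygenator is Category OX.
Category OX net quantity: (two 28 g packs = 56 g) + (two 46 g packs = 92 g) = 148 g.
148 g is within the express courier limit of 200 g for Category OX.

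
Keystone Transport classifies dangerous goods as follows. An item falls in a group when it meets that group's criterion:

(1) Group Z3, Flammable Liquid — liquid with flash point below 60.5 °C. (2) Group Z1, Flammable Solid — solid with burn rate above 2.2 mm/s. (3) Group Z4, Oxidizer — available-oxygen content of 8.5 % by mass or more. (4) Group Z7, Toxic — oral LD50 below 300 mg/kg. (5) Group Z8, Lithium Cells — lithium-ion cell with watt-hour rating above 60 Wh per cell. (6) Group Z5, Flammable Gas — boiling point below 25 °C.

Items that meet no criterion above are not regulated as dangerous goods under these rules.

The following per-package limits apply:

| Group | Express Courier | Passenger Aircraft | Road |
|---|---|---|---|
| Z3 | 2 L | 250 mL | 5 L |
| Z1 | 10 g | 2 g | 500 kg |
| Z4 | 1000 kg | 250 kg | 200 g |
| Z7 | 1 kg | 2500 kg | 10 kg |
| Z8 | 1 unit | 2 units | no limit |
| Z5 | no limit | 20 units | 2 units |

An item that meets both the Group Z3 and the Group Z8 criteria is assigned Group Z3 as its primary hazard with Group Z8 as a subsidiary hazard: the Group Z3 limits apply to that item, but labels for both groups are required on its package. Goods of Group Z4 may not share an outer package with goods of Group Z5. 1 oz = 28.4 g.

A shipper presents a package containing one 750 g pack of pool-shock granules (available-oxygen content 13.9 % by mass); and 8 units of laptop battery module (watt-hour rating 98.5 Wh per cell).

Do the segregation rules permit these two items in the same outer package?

Yes

The pool-shock granules have available-oxygen content 13.9 % by mass, which is ≥ 8.5 % by mass, so they are Group Z4 (Oxidizer).
With watt-hour rating 98.5 Wh per cell (> 60 Wh per cell), the laptop battery module falls in Group Z8.
No segregation rule bars Group Z4 with Group Z8.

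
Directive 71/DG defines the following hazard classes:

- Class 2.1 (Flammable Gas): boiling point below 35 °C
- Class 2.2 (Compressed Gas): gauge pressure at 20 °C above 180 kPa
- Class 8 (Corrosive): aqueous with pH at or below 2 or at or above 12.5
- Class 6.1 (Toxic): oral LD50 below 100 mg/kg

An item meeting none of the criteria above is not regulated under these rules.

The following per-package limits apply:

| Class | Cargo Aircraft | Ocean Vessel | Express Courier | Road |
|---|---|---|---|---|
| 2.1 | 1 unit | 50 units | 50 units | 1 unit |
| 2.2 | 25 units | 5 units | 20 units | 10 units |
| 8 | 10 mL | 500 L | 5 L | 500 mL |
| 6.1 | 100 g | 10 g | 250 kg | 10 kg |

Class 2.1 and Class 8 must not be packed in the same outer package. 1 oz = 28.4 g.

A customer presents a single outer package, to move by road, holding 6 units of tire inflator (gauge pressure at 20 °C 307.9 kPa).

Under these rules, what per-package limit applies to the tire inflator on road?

Gauge pressure at 20 °C 307.9 kPa meets the Class 2.2 criterion (Compressed Gas), so the tire inflator is Class 2.2.
The road limit for Class 2.2 is 10 units.

10 units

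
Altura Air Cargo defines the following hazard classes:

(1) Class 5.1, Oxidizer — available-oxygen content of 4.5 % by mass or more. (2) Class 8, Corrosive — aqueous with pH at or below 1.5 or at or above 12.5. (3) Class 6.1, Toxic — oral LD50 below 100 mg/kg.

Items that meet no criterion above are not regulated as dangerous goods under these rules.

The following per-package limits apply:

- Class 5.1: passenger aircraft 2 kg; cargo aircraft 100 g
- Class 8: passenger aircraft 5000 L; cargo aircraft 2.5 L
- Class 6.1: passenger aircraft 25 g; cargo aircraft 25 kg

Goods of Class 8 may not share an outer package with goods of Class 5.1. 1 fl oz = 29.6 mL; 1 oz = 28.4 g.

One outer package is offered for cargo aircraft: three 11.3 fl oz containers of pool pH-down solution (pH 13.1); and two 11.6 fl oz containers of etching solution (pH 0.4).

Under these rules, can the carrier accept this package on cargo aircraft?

Yes

Pool pH-down solution: pH 13.1 ≥ 12.5 → Class 8 (Corrosive).
The etching solution has pH 0.4, which is ≤ 1.5, so it is Class 8 (Corrosive).
Total Class 8: (three 11.3 fl oz containers = 1003.44 mL) + (two 11.6 fl oz containers = 686.72 mL) = 1690.16 mL.
1690.16 mL is within the cargo aircraft limit of 2.5 L for Class 8.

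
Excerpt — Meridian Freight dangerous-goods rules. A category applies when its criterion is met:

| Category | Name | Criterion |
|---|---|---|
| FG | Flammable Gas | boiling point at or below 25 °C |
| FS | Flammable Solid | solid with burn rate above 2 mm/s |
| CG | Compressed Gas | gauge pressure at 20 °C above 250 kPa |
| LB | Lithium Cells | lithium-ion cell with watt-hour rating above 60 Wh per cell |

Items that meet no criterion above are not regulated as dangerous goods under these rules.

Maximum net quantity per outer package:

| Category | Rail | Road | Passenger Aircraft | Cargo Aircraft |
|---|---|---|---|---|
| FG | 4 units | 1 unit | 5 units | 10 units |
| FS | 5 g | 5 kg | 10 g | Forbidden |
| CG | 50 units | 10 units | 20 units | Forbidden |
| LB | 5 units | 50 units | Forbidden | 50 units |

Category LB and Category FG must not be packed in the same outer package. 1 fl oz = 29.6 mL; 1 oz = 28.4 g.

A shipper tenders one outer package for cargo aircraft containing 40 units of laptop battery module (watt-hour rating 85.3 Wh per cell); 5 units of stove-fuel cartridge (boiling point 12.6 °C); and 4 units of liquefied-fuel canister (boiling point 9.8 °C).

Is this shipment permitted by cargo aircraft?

Laptop battery module: watt-hour rating 85.3 Wh per cell > 60 Wh per cell → Category LB (Lithium Cells).
The stove-fuel cartridge has boiling point 12.6 °C, which is ≤ 25 °C, so it is Category FG (Flammable Gas).
Boiling point 9.8 °C meets the Category FG criterion (Flammable Gas), so the liquefied-fuel canister is Category FG.
Category LB quantity: 40 units.
That is within the Category LB cargo aircraft limit of 50 units.
Category FG net quantity: 5 units + 4 units = 9 units.
That is within the Category FG cargo aircraft limit of 10 units.
Category LB and Category FG may not share an outer package.

No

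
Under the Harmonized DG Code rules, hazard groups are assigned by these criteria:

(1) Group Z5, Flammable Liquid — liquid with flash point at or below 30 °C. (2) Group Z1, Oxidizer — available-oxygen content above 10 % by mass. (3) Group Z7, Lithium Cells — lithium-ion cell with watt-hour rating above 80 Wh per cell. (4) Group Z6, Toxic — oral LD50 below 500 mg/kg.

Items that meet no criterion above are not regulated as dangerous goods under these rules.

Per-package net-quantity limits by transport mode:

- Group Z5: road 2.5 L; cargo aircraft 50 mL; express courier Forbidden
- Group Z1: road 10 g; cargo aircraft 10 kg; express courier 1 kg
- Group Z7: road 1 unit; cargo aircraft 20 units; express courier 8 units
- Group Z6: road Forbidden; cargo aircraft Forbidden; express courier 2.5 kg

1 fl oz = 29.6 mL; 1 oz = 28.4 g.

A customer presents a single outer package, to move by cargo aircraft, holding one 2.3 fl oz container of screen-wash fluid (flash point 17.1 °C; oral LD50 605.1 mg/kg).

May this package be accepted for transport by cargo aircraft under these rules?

No

With flash point 17.1 °C (≤ 30 °C), the screen-wash fluid falls in Group Z5.
Group Z5 quantity: one 2.3 fl oz container = 68.08 mL.
That exceeds the Group Z5 cargo aircraft limit of 50 mL.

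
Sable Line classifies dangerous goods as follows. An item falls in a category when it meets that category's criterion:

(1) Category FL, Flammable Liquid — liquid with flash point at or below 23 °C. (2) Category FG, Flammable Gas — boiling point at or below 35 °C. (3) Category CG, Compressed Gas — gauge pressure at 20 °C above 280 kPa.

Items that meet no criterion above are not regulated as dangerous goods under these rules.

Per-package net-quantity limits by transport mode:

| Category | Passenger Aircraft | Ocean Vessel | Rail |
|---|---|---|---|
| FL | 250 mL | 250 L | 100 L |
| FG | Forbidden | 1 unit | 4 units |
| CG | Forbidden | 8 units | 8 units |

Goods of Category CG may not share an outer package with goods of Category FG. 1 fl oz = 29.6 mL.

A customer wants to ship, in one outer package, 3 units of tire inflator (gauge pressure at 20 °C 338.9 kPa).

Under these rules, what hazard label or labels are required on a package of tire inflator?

Gauge pressure at 20 °C 338.9 kPa meets the Category CG criterion (Compressed Gas), so the tire inflator is Category CG.
Only the Category CG label is required.

Category CG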